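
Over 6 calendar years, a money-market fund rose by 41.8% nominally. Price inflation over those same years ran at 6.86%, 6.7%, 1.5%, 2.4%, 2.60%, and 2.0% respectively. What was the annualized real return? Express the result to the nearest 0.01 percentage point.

2.26%

Cumulative inflation factor: 1.0686 × 1.067 × 1.015 × 1.024 × 1.0260 × 1.020 ≈ 1.24020.
Nominal growth factor: 1.41800. Real growth factor = 1.41800 / 1.24020 ≈ 1.14336.
Annualized: 1.14336^(1/6) − 1 ≈ 0.02258.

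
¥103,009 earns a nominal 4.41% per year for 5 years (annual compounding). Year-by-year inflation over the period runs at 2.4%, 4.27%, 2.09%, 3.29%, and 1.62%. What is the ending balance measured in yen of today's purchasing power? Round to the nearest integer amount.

¥111,713

Nominal value at maturity: ¥103,009 × (1 + 4.41%)^5 ≈ ¥127,816.
Price-level factor over 5 years: 1.024 × 1.0427 × 1.0209 × 1.0329 × 1.0162 ≈ 1.1441421942.
The maturity value deflated by that factor is the answer in today's purchasing power.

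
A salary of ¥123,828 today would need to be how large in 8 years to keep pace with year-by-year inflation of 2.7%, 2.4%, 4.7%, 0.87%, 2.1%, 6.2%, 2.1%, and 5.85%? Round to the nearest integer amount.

¥161,163

Cumulative price-level factor: 1.027 × 1.024 × 1.047 × 1.0087 × 1.021 × 1.062 × 1.021 × 1.0585 ≈ 1.3015053750.
The nominal amount required is ¥123,828 scaled up by that factor.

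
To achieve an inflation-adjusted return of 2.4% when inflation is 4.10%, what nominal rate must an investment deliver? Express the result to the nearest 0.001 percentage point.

By the Fisher equation, 1 + r_nom = (1 + 2.4%)(1 + 4.10%) = 1.024 × 1.0410 = 1.065984.
So r_nom = 6.5984%.

6.598%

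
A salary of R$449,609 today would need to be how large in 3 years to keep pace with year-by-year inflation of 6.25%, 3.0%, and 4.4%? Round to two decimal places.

Cumulative price-level factor: 1.0625 × 1.030 × 1.044 = 1.1425275.
Multiplying R$449,609 by the price-level factor gives the future nominal sum.

R$513,690.65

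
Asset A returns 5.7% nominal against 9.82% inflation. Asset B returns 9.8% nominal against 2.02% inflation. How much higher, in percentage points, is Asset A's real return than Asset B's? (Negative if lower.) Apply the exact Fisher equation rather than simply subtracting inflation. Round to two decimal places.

Asset A real return: 1.057/1.0982 − 1 = -3.752%.
Asset B real return: 1.098/1.0202 − 1 = 7.626%.
Difference: -3.752 − 7.626 = -11.378 pp.

-11.38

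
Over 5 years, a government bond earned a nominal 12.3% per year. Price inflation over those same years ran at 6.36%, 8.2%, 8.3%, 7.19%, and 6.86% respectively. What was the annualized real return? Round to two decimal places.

Cumulative inflation factor: 1.0636 × 1.082 × 1.083 × 1.0719 × 1.0686 ≈ 1.42759.
Nominal growth factor: 1.78607. Real growth factor = 1.78607 / 1.42759 ≈ 1.25111.
Annualized: 1.25111^(1/5) − 1 ≈ 0.04583.

4.58%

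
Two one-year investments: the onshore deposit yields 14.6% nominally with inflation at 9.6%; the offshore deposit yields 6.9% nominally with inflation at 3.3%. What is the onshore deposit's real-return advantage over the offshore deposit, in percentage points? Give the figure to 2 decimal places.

The onshore deposit real return: 1.146/1.096 − 1 = 4.562%.
The offshore deposit real return: 1.069/1.033 − 1 = 3.485%.
Difference: 4.562 − 3.485 = 1.077 pp.

1.08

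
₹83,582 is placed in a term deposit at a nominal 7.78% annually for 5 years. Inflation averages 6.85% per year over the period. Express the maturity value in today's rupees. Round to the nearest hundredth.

Nominal value at maturity: ₹83,582 × (1 + 7.78%)^5 ≈ ₹121,563.63.
Price-level factor over 5 years: (1 + 6.85%)^5 ≈ 1.3927482855.
The maturity value deflated by that factor is the answer in today's purchasing power.

₹87,283.27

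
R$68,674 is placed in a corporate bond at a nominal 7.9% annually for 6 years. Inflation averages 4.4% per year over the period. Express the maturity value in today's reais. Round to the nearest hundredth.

Nominal value at maturity: R$68,674 × (1 + 7.9%)^6 ≈ R$108,372.98.
Price-level factor over 6 years: (1 + 4.4%)^6 ≈ 1.2948008982.
Dividing the nominal maturity value by the price-level factor gives the value in today's money.

R$83,698.57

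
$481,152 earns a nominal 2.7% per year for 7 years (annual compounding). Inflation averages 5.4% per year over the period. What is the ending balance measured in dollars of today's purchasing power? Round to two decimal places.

$401,227.90

Nominal value at maturity: $481,152 × (1 + 2.7%)^7 ≈ $579,796.25.
Price-level factor over 7 years: (1 + 5.4%)^7 ≈ 1.4450546643.
The maturity value deflated by that factor is the answer in today's purchasing power.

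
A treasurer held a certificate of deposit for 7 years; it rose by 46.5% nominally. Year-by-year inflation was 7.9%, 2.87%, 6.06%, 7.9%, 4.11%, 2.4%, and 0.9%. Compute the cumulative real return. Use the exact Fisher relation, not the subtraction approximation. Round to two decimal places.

7.22%

Cumulative inflation factor: 1.079 × 1.0287 × 1.0606 × 1.079 × 1.0411 × 1.024 × 1.009 ≈ 1.36637.
Nominal growth factor: 1.46500. Real growth factor = 1.46500 / 1.36637 ≈ 1.07219.
Total real return ≈ 7.2188%.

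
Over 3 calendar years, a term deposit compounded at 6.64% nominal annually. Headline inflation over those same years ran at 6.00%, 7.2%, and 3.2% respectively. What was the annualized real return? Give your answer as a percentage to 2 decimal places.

1.13%

Cumulative inflation factor: 1.0600 × 1.072 × 1.032 ≈ 1.17268.
Nominal growth factor: 1.21272. Real growth factor = 1.21272 / 1.17268 ≈ 1.03414.
Annualized: 1.03414^(1/3) − 1 ≈ 0.01125.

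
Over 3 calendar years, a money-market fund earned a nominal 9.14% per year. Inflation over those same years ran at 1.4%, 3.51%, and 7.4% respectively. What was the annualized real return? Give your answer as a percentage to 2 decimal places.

4.87%

Cumulative inflation factor: 1.014 × 1.0351 × 1.074 ≈ 1.12726.
Nominal growth factor: 1.30003. Real growth factor = 1.30003 / 1.12726 ≈ 1.15326.
Annualized: 1.15326^(1/3) − 1 ≈ 0.04868.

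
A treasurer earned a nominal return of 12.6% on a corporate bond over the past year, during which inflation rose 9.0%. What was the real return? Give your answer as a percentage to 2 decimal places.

3.30%

Real return via the Fisher equation: (1 + 12.6%)/(1 + 9.0%) − 1 = 1.126/1.090 − 1 ≈ 0.03303.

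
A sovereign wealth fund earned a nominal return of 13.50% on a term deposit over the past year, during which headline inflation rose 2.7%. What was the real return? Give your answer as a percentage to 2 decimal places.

10.52%

Real return via the Fisher equation: (1 + 13.50%)/(1 + 2.7%) − 1 = 1.1350/1.027 − 1 ≈ 0.10516.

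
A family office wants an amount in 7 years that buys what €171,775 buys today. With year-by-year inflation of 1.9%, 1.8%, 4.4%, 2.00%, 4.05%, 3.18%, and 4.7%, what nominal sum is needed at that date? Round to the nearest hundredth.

Cumulative price-level factor: 1.019 × 1.018 × 1.044 × 1.0200 × 1.0405 × 1.0318 × 1.047 ≈ 1.2416720984.
The nominal amount required is €171,775 scaled up by that factor.

€213,288.22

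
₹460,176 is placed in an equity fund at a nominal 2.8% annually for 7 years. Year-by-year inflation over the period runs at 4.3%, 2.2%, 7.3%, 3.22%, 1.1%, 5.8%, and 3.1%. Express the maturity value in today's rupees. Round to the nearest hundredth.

Nominal value at maturity: ₹460,176 × (1 + 2.8%)^7 ≈ ₹558,310.46.
Price-level factor over 7 years: 1.043 × 1.022 × 1.073 × 1.0322 × 1.011 × 1.058 × 1.031 ≈ 1.3019498908.
The maturity value deflated by that factor is the answer in today's purchasing power.

₹428,826.38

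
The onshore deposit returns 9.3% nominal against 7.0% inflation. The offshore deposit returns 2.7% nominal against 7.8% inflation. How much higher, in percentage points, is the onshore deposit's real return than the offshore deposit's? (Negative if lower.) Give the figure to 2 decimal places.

6.88

The onshore deposit real return: 1.093/1.070 − 1 = 2.150%.
The offshore deposit real return: 1.027/1.078 − 1 = -4.731%.
Difference: 2.150 − (-4.731) = 6.881 pp.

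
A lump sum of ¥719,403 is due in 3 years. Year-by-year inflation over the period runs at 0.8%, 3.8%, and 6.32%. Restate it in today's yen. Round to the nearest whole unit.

Price-level factor over 3 years: 1.008 × 1.038 × 1.0632 = 1.1124304128.
Purchasing power today: ¥719,403 divided by that factor.

¥646,695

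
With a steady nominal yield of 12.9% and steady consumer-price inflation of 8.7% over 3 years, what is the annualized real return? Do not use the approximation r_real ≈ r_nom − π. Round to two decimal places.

With constant rates the annual real return is the same each year: (1+12.9%)/(1+8.7%) − 1 = 0.03864.

3.86%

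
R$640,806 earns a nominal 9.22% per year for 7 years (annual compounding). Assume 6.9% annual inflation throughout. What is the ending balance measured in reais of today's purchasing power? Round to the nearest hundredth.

R$744,728.27

Nominal value at maturity: R$640,806 × (1 + 9.22%)^7 ≈ R$1,188,069.30.
Price-level factor over 7 years: (1 + 6.9%)^7 ≈ 1.5953057718.
The maturity value deflated by that factor is the answer in today's purchasing power.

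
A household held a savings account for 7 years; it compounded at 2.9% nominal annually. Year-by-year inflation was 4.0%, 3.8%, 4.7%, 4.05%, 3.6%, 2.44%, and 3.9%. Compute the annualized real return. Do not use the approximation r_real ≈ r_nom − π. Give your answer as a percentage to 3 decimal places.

Cumulative inflation factor: 1.040 × 1.038 × 1.047 × 1.0405 × 1.036 × 1.0244 × 1.039 ≈ 1.29677.
Nominal growth factor: 1.22154. Real growth factor = 1.22154 / 1.29677 ≈ 0.94198.
Annualized: 0.94198^(1/7) − 1 ≈ -0.00850.

-0.850%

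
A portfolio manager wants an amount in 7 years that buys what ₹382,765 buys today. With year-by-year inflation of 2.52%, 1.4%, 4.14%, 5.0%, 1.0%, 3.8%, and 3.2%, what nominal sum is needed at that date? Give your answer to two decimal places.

Cumulative price-level factor: 1.0252 × 1.014 × 1.0414 × 1.050 × 1.010 × 1.038 × 1.032 ≈ 1.2298491619.
Multiplying ₹382,765 by the price-level factor gives the future nominal sum.

₹470,743.21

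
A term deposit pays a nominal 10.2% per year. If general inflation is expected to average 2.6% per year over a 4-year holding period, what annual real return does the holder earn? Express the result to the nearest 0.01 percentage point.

7.41%

With constant rates the annual real return is the same each year: (1+10.2%)/(1+2.6%) − 1 = 0.07407.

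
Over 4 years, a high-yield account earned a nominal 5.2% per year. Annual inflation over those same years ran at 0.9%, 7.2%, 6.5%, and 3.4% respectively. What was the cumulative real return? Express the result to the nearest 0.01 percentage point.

2.83%

Cumulative inflation factor: 1.009 × 1.072 × 1.065 × 1.034 ≈ 1.19112.
Nominal growth factor: 1.22479. Real growth factor = 1.22479 / 1.19112 ≈ 1.02827.
Total real return ≈ 2.8269%.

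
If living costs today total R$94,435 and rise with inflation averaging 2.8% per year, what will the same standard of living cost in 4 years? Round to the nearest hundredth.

R$105,464.29

Cumulative price-level factor: (1+2.8%)^4 ≈ 1.1167924227.
The nominal amount required is R$94,435 scaled up by that factor.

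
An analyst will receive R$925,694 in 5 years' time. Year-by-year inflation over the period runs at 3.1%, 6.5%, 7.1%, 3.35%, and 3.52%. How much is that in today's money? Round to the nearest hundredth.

Price-level factor over 5 years: 1.031 × 1.065 × 1.071 × 1.0335 × 1.0352 ≈ 1.2581501919.
Purchasing power today: R$925,694 divided by that factor.

R$735,757.95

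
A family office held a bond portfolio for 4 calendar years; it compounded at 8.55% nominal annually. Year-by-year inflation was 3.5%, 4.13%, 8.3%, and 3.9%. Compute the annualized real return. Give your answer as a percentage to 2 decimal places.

Cumulative inflation factor: 1.035 × 1.0413 × 1.083 × 1.039 ≈ 1.21272.
Nominal growth factor: 1.38842. Real growth factor = 1.38842 / 1.21272 ≈ 1.14488.
Annualized: 1.14488^(1/4) − 1 ≈ 0.03440.

3.44%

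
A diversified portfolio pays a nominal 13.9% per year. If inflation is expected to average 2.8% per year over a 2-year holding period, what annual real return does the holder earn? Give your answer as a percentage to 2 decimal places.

With constant rates the annual real return is the same each year: (1+13.9%)/(1+2.8%) − 1 = 0.10798.

10.80%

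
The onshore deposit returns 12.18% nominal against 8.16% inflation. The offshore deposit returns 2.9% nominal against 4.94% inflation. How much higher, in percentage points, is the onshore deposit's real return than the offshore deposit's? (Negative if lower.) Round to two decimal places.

5.66

The onshore deposit real return: 1.1218/1.0816 − 1 = 3.717%.
The offshore deposit real return: 1.029/1.0494 − 1 = -1.944%.
Difference: 3.717 − (-1.944) = 5.661 pp.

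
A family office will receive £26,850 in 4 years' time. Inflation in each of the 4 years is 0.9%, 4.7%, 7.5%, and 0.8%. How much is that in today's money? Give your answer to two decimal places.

Price-level factor over 4 years: 1.009 × 1.047 × 1.075 × 1.008 = 1.1447399628.
Purchasing power today: £26,850 divided by that factor.

£23,455.11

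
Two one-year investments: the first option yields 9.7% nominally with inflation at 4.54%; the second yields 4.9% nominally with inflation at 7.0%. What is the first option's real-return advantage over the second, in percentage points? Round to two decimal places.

The first option real return: 1.097/1.0454 − 1 = 4.936%.
The second real return: 1.049/1.070 − 1 = -1.963%.
Difference: 4.936 − (-1.963) = 6.899 pp.

6.90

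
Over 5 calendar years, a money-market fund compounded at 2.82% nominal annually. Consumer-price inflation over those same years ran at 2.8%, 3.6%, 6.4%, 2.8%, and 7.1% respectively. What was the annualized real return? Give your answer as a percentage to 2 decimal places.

-1.63%

Cumulative inflation factor: 1.028 × 1.036 × 1.064 × 1.028 × 1.071 ≈ 1.24760.
Nominal growth factor: 1.14918. Real growth factor = 1.14918 / 1.24760 ≈ 0.92111.
Annualized: 0.92111^(1/5) − 1 ≈ -0.01630.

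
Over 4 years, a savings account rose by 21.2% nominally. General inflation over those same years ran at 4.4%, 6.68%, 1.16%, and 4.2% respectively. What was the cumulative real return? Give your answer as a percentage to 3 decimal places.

3.239%

Cumulative inflation factor: 1.044 × 1.0668 × 1.0116 × 1.042 ≈ 1.17398.
Nominal growth factor: 1.21200. Real growth factor = 1.21200 / 1.17398 ≈ 1.03239.
Total real return ≈ 3.2387%.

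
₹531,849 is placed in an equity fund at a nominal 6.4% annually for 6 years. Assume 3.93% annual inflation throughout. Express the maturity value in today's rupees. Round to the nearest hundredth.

Nominal value at maturity: ₹531,849 × (1 + 6.4%)^6 ≈ ₹771,681.55.
Price-level factor over 6 years: (1 + 3.93%)^6 ≈ 1.2602176671.
The maturity value deflated by that factor is the answer in today's purchasing power.

₹612,339.89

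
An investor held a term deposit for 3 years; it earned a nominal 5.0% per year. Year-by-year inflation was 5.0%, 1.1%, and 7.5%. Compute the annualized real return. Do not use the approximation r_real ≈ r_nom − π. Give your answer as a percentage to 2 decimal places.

0.48%

Cumulative inflation factor: 1.050 × 1.011 × 1.075 ≈ 1.14117.
Nominal growth factor: 1.15763. Real growth factor = 1.15763 / 1.14117 ≈ 1.01442.
Annualized: 1.01442^(1/3) − 1 ≈ 0.00478.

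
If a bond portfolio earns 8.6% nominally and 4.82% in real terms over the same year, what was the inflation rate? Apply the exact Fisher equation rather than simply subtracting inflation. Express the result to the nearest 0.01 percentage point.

3.61%

From (1+r_nom) = (1+r_real)(1+π), we get 1+π = (1 + 8.6%)/(1 + 4.82%) = 1.086/1.0482 ≈ 1.03606.
So π ≈ 3.6062%.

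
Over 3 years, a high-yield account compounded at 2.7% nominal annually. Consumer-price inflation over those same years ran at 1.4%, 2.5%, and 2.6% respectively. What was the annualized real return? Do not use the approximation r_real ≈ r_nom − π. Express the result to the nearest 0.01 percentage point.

Cumulative inflation factor: 1.014 × 1.025 × 1.026 ≈ 1.06637.
Nominal growth factor: 1.08321. Real growth factor = 1.08321 / 1.06637 ≈ 1.01579.
Annualized: 1.01579^(1/3) − 1 ≈ 0.00523.

0.52%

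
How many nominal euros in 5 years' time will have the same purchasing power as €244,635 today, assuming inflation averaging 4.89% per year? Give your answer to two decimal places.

Cumulative price-level factor: (1+4.89%)^5 ≈ 1.2696102707.
The nominal amount required is €244,635 scaled up by that factor.

€310,591.11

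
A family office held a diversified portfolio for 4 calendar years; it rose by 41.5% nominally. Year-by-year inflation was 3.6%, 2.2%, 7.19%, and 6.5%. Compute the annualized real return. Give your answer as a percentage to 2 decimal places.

Cumulative inflation factor: 1.036 × 1.022 × 1.0719 × 1.065 ≈ 1.20869.
Nominal growth factor: 1.41500. Real growth factor = 1.41500 / 1.20869 ≈ 1.17069.
Annualized: 1.17069^(1/4) − 1 ≈ 0.04018.

4.02%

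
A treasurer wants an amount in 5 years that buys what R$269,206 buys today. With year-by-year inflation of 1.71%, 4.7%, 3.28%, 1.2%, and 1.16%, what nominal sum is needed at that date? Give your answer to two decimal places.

R$303,110.26

Cumulative price-level factor: 1.0171 × 1.047 × 1.0328 × 1.012 × 1.0116 ≈ 1.1259416860.
The nominal amount required is R$269,206 scaled up by that factor.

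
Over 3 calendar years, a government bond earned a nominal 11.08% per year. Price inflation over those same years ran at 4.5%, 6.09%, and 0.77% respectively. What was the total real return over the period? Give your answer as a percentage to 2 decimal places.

Cumulative inflation factor: 1.045 × 1.0609 × 1.0077 ≈ 1.11718.
Nominal growth factor: 1.37059. Real growth factor = 1.37059 / 1.11718 ≈ 1.22683.
Total real return ≈ 22.6833%.

22.68%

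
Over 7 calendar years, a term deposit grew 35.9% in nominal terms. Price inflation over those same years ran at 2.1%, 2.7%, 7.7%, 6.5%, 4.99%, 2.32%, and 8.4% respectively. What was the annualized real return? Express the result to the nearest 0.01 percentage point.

-0.43%

Cumulative inflation factor: 1.021 × 1.027 × 1.077 × 1.065 × 1.0499 × 1.0232 × 1.084 ≈ 1.40055.
Nominal growth factor: 1.35900. Real growth factor = 1.35900 / 1.40055 ≈ 0.97033.
Annualized: 0.97033^(1/7) − 1 ≈ -0.00429.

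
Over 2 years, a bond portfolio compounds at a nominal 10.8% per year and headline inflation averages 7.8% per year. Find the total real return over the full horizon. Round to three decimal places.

The annual real rate is (1+10.8%)/(1+7.8%) − 1 = 2.7829%.
Compounded over 2 years: (1 + 0.027829)^2 − 1 ≈ 0.05643.

5.643%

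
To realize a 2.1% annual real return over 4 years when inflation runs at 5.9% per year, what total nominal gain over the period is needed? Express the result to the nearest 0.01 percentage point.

Required annual nominal rate: (1+2.1%)(1+5.9%) − 1 = 8.1239%.
Cumulative over 4 years: (1 + 0.081239)^4 − 1 ≈ 0.36674.

36.67%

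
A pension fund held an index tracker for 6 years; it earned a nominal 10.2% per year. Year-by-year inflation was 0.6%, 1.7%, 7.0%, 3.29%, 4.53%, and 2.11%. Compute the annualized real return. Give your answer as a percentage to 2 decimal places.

6.80%

Cumulative inflation factor: 1.006 × 1.017 × 1.070 × 1.0329 × 1.0453 × 1.0211 ≈ 1.20690.
Nominal growth factor: 1.79098. Real growth factor = 1.79098 / 1.20690 ≈ 1.48395.
Annualized: 1.48395^(1/6) − 1 ≈ 0.06800.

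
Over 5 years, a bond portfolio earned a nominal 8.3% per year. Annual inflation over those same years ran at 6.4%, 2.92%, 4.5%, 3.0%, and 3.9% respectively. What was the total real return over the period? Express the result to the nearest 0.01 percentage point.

21.66%

Cumulative inflation factor: 1.064 × 1.0292 × 1.045 × 1.030 × 1.039 ≈ 1.22465.
Nominal growth factor: 1.48985. Real growth factor = 1.48985 / 1.22465 ≈ 1.21656.
Total real return ≈ 21.6555%.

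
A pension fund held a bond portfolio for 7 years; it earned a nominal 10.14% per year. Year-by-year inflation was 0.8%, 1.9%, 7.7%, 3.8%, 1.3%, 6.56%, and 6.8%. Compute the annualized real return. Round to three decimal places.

5.814%

Cumulative inflation factor: 1.008 × 1.019 × 1.077 × 1.038 × 1.013 × 1.0656 × 1.068 ≈ 1.32380.
Nominal growth factor: 1.96614. Real growth factor = 1.96614 / 1.32380 ≈ 1.48523.
Annualized: 1.48523^(1/7) − 1 ≈ 0.05814.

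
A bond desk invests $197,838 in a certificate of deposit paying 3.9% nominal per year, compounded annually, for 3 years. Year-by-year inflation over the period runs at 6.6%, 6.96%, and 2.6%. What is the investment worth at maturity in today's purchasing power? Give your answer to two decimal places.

Nominal value at maturity: $197,838 × (1 + 3.9%)^3 ≈ $221,899.52.
Price-level factor over 3 years: 1.066 × 1.0696 × 1.026 = 1.1698386336.
The maturity value deflated by that factor is the answer in today's purchasing power.

$189,683.87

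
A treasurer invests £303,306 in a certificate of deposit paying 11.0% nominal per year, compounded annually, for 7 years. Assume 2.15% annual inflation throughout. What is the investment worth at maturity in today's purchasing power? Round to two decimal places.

£542,591.84

Nominal value at maturity: £303,306 × (1 + 11.0%)^7 ≈ £629,711.83.
Price-level factor over 7 years: (1 + 2.15%)^7 ≈ 1.1605626689.
The maturity value deflated by that factor is the answer in today's purchasing power.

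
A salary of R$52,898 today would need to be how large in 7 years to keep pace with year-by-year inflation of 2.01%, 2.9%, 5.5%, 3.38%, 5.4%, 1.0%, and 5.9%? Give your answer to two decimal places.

R$68,272.26

Cumulative price-level factor: 1.0201 × 1.029 × 1.055 × 1.0338 × 1.054 × 1.010 × 1.059 ≈ 1.2906398032.
Multiplying R$52,898 by the price-level factor gives the future nominal sum.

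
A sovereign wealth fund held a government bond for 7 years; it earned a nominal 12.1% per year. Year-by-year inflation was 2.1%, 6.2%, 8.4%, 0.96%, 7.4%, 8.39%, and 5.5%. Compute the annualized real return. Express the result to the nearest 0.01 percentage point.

Cumulative inflation factor: 1.021 × 1.062 × 1.084 × 1.0096 × 1.074 × 1.0839 × 1.055 ≈ 1.45739.
Nominal growth factor: 2.22454. Real growth factor = 2.22454 / 1.45739 ≈ 1.52639.
Annualized: 1.52639^(1/7) − 1 ≈ 0.06228.

6.23%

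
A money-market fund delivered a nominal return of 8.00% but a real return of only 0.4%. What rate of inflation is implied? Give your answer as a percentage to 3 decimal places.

From (1+r_nom) = (1+r_real)(1+π), we get 1+π = (1 + 8.00%)/(1 + 0.4%) = 1.0800/1.004 ≈ 1.07570.
So π ≈ 7.5697%.

7.570%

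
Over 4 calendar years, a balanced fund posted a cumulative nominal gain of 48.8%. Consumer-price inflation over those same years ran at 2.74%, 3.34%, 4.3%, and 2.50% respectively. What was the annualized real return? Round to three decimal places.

Cumulative inflation factor: 1.0274 × 1.0334 × 1.043 × 1.0250 ≈ 1.13505.
Nominal growth factor: 1.48800. Real growth factor = 1.48800 / 1.13505 ≈ 1.31095.
Annualized: 1.31095^(1/4) − 1 ≈ 0.07003.

7.003%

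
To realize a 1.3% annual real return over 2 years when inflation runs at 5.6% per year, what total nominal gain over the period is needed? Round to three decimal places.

14.432%

Required annual nominal rate: (1+1.3%)(1+5.6%) − 1 = 6.9728%.
Cumulative over 2 years: (1 + 0.069728)^2 − 1 ≈ 0.14432.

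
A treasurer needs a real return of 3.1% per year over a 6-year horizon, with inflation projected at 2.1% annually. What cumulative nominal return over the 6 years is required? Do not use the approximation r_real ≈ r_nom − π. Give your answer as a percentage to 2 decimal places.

Required annual nominal rate: (1+3.1%)(1+2.1%) − 1 = 5.2651%.
Cumulative over 6 years: (1 + 0.052651)^6 − 1 ≈ 0.36052.

36.05%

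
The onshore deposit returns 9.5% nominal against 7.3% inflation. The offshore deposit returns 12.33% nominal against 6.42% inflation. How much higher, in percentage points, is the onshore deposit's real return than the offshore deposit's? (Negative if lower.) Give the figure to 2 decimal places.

The onshore deposit real return: 1.095/1.073 − 1 = 2.050%.
The offshore deposit real return: 1.1233/1.0642 − 1 = 5.553%.
Difference: 2.050 − 5.553 = -3.503 pp.

-3.50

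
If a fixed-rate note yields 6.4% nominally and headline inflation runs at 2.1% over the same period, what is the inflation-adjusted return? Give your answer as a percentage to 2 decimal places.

Real return via the Fisher equation: (1 + 6.4%)/(1 + 2.1%) − 1 = 1.064/1.021 − 1 ≈ 0.04212.

4.21%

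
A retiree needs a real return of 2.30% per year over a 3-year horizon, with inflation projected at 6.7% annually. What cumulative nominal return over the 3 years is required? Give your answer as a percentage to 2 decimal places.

Required annual nominal rate: (1+2.30%)(1+6.7%) − 1 = 9.1541%.
Cumulative over 3 years: (1 + 0.091541)^3 − 1 ≈ 0.30053.

30.05%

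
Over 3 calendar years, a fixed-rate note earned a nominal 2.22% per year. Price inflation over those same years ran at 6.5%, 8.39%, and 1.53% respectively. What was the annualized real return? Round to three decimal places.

-3.048%

Cumulative inflation factor: 1.065 × 1.0839 × 1.0153 ≈ 1.17202.
Nominal growth factor: 1.06809. Real growth factor = 1.06809 / 1.17202 ≈ 0.91133.
Annualized: 0.91133^(1/3) − 1 ≈ -0.03048.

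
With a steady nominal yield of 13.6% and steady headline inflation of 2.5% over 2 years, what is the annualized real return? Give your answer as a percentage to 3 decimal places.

With constant rates the annual real return is the same each year: (1+13.6%)/(1+2.5%) − 1 = 0.10829.

10.829%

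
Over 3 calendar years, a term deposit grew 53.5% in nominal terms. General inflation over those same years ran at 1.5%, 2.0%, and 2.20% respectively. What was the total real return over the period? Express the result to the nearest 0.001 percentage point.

45.075%

Cumulative inflation factor: 1.015 × 1.020 × 1.0220 ≈ 1.05808.
Nominal growth factor: 1.53500. Real growth factor = 1.53500 / 1.05808 ≈ 1.45075.
Total real return ≈ 45.0746%.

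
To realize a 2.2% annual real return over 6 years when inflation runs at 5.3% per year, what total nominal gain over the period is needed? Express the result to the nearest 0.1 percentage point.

55.3%

Required annual nominal rate: (1+2.2%)(1+5.3%) − 1 = 7.6166%.
Cumulative over 6 years: (1 + 0.076166)^6 − 1 ≈ 0.55337.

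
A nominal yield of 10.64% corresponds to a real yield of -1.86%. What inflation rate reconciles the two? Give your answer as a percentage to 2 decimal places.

12.74%

From (1+r_nom) = (1+r_real)(1+π), we get 1+π = (1 + 10.64%)/(1 − 1.86%) = 1.1064/0.9814 ≈ 1.12737.
So π ≈ 12.7369%.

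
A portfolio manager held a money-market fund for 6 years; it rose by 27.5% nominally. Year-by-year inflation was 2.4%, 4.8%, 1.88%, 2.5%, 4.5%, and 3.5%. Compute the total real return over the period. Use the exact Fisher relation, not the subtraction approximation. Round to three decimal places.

5.191%

Cumulative inflation factor: 1.024 × 1.048 × 1.0188 × 1.025 × 1.045 × 1.035 ≈ 1.21208.
Nominal growth factor: 1.27500. Real growth factor = 1.27500 / 1.21208 ≈ 1.05191.
Total real return ≈ 5.1912%.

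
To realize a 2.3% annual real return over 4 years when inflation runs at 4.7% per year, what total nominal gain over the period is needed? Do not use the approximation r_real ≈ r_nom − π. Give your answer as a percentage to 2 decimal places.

31.61%

Required annual nominal rate: (1+2.3%)(1+4.7%) − 1 = 7.1081%.
Cumulative over 4 years: (1 + 0.071081)^4 − 1 ≈ 0.31610.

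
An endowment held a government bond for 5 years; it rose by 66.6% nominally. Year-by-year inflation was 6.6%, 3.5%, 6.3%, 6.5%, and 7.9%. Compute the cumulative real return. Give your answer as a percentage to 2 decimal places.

23.62%

Cumulative inflation factor: 1.066 × 1.035 × 1.063 × 1.065 × 1.079 ≈ 1.34773.
Nominal growth factor: 1.66600. Real growth factor = 1.66600 / 1.34773 ≈ 1.23616.
Total real return ≈ 23.6156%.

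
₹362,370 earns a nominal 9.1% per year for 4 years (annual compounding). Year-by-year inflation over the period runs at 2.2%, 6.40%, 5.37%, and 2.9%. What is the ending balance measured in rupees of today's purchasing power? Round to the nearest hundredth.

₹435,438.03

Nominal value at maturity: ₹362,370 × (1 + 9.1%)^4 ≈ ₹513,394.53.
Price-level factor over 4 years: 1.022 × 1.0640 × 1.0537 × 1.029 ≈ 1.1790300621.
The maturity value deflated by that factor is the answer in today's purchasing power.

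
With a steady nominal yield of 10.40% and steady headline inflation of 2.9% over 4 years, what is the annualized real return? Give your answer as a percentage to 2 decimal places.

With constant rates the annual real return is the same each year: (1+10.40%)/(1+2.9%) − 1 = 0.07289.

7.29%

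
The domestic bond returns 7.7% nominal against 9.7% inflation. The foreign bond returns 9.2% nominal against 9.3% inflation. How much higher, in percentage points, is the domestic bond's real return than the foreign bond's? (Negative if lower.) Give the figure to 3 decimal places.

-1.732

The domestic bond real return: 1.077/1.097 − 1 = -1.8232%.
The foreign bond real return: 1.092/1.093 − 1 = -0.0915%.
Difference: -1.8232 − (-0.0915) = -1.7317 pp.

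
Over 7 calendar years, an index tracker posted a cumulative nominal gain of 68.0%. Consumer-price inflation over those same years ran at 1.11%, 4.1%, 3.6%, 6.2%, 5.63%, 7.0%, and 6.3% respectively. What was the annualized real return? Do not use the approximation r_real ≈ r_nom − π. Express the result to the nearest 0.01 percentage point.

2.73%

Cumulative inflation factor: 1.0111 × 1.041 × 1.036 × 1.062 × 1.0563 × 1.070 × 1.063 ≈ 1.39134.
Nominal growth factor: 1.68000. Real growth factor = 1.68000 / 1.39134 ≈ 1.20747.
Annualized: 1.20747^(1/7) − 1 ≈ 0.02730.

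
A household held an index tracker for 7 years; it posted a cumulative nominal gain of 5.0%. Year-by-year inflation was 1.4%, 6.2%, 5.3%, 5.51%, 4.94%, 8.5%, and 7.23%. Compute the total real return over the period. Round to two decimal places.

-28.12%

Cumulative inflation factor: 1.014 × 1.062 × 1.053 × 1.0551 × 1.0494 × 1.085 × 1.0723 ≈ 1.46074.
Nominal growth factor: 1.05000. Real growth factor = 1.05000 / 1.46074 ≈ 0.71882.
Total real return ≈ -28.1184%.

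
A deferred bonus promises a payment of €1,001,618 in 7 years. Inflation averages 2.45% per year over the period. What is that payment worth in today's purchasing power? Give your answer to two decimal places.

€845,509.29

Price-level factor over 7 years: (1 + 2.45%)^7 ≈ 1.1846327618.
Purchasing power today: €1,001,618 divided by that factor.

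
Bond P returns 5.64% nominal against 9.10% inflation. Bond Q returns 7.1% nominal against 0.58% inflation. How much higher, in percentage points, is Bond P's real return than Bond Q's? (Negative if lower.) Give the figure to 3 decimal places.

Bond P real return: 1.0564/1.0910 − 1 = -3.1714%.
Bond Q real return: 1.071/1.0058 − 1 = 6.4824%.
Difference: -3.1714 − 6.4824 = -9.6538 pp.

-9.654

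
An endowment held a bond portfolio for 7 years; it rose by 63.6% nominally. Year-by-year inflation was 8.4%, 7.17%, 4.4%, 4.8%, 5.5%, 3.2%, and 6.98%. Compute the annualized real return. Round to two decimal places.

1.44%

Cumulative inflation factor: 1.084 × 1.0717 × 1.044 × 1.048 × 1.055 × 1.032 × 1.0698 ≈ 1.48047.
Nominal growth factor: 1.63600. Real growth factor = 1.63600 / 1.48047 ≈ 1.10506.
Annualized: 1.10506^(1/7) − 1 ≈ 0.01437.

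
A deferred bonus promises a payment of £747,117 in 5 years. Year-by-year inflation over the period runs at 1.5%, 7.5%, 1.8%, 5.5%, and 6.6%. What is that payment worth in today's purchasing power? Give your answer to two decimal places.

Price-level factor over 5 years: 1.015 × 1.075 × 1.018 × 1.055 × 1.066 ≈ 1.2491999231.
Purchasing power today: £747,117 divided by that factor.

£598,076.41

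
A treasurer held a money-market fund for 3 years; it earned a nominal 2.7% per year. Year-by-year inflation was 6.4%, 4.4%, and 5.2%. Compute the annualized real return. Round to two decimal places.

Cumulative inflation factor: 1.064 × 1.044 × 1.052 ≈ 1.16858.
Nominal growth factor: 1.08321. Real growth factor = 1.08321 / 1.16858 ≈ 0.92694.
Annualized: 0.92694^(1/3) − 1 ≈ -0.02497.

-2.50%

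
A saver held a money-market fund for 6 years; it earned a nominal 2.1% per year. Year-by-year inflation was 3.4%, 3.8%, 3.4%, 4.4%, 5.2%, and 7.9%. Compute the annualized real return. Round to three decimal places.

-2.457%

Cumulative inflation factor: 1.034 × 1.038 × 1.034 × 1.044 × 1.052 × 1.079 ≈ 1.31515.
Nominal growth factor: 1.13280. Real growth factor = 1.13280 / 1.31515 ≈ 0.86135.
Annualized: 0.86135^(1/6) − 1 ≈ -0.02457.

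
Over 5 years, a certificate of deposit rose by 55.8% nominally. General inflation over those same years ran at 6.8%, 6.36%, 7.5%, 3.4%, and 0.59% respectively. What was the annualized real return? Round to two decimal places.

4.17%

Cumulative inflation factor: 1.068 × 1.0636 × 1.075 × 1.034 × 1.0059 ≈ 1.27009.
Nominal growth factor: 1.55800. Real growth factor = 1.55800 / 1.27009 ≈ 1.22669.
Annualized: 1.22669^(1/5) − 1 ≈ 0.04171.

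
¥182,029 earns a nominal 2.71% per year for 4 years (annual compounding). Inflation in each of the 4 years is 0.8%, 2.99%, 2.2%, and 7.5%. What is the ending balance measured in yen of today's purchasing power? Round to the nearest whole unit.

Nominal value at maturity: ¥182,029 × (1 + 2.71%)^4 ≈ ¥202,578.
Price-level factor over 4 years: 1.008 × 1.0299 × 1.022 × 1.075 ≈ 1.1405516321.
The maturity value deflated by that factor is the answer in today's purchasing power.

¥177,614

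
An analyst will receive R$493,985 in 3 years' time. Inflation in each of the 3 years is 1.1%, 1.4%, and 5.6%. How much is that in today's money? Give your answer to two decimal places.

Price-level factor over 3 years: 1.011 × 1.014 × 1.056 = 1.082562624.
Purchasing power today: R$493,985 divided by that factor.

R$456,310.78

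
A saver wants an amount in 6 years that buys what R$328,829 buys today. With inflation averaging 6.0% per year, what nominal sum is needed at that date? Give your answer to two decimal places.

Cumulative price-level factor: (1+6.0%)^6 ≈ 1.4185191123.
Multiplying R$328,829 by the price-level factor gives the future nominal sum.

R$466,450.22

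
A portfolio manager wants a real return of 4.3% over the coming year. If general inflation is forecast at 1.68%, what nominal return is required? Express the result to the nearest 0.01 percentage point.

By the Fisher equation, 1 + r_nom = (1 + 4.3%)(1 + 1.68%) = 1.043 × 1.0168 = 1.0605224.
So r_nom = 6.05224%.

6.05%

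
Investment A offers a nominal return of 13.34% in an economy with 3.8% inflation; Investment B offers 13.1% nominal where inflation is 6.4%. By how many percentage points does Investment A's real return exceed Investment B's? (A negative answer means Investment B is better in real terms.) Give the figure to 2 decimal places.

Investment A real return: 1.1334/1.038 − 1 = 9.191%.
Investment B real return: 1.131/1.064 − 1 = 6.297%.
Difference: 9.191 − 6.297 = 2.894 pp.

2.89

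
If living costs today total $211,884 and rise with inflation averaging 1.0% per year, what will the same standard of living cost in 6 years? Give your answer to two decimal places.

$224,919.14

Cumulative price-level factor: (1+1.0%)^6 ≈ 1.0615201506.
Multiplying $211,884 by the price-level factor gives the future nominal sum.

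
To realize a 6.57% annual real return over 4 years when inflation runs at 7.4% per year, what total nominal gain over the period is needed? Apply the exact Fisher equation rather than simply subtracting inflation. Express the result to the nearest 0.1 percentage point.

Required annual nominal rate: (1+6.57%)(1+7.4%) − 1 = 14.45618%.
Cumulative over 4 years: (1 + 0.1445618)^4 − 1 ≈ 0.71616.

71.6%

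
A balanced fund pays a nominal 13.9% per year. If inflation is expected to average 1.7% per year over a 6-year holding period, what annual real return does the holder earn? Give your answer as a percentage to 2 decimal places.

With constant rates the annual real return is the same each year: (1+13.9%)/(1+1.7%) − 1 = 0.11996.

12.00%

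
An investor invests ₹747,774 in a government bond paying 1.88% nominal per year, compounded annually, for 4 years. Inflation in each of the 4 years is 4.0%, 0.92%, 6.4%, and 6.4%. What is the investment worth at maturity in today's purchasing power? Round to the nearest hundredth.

Nominal value at maturity: ₹747,774 × (1 + 1.88%)^4 ≈ ₹805,612.33.
Price-level factor over 4 years: 1.040 × 1.0092 × 1.064 × 1.064 ≈ 1.1882117345.
The maturity value deflated by that factor is the answer in today's purchasing power.

₹678,004.02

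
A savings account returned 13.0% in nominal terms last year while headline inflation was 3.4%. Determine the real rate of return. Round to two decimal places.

Real return via the Fisher equation: (1 + 13.0%)/(1 + 3.4%) − 1 = 1.130/1.034 − 1 ≈ 0.09284.

9.28%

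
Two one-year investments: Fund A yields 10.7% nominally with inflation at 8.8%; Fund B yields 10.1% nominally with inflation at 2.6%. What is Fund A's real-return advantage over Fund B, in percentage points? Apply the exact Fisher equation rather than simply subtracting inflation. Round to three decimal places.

-5.564

Fund A real return: 1.107/1.088 − 1 = 1.7463%.
Fund B real return: 1.101/1.026 − 1 = 7.3099%.
Difference: 1.7463 − 7.3099 = -5.5636 pp.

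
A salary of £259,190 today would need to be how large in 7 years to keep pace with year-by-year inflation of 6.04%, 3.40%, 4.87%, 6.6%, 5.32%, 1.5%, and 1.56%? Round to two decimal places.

£344,918.55

Cumulative price-level factor: 1.0604 × 1.0340 × 1.0487 × 1.066 × 1.0532 × 1.015 × 1.0156 ≈ 1.3307556398.
Multiplying £259,190 by the price-level factor gives the future nominal sum.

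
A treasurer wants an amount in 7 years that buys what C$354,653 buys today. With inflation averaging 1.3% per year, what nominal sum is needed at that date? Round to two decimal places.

Cumulative price-level factor: (1+1.3%)^7 ≈ 1.0946269025.
The nominal amount required is C$354,653 scaled up by that factor.

C$388,212.71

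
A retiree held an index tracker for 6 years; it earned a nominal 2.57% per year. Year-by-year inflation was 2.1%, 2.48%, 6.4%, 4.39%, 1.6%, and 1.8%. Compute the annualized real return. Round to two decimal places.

-0.53%

Cumulative inflation factor: 1.021 × 1.0248 × 1.064 × 1.0439 × 1.016 × 1.018 ≈ 1.20201.
Nominal growth factor: 1.16445. Real growth factor = 1.16445 / 1.20201 ≈ 0.96876.
Annualized: 0.96876^(1/6) − 1 ≈ -0.00528.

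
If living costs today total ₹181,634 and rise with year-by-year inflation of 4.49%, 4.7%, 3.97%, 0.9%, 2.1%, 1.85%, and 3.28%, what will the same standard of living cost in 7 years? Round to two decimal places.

Cumulative price-level factor: 1.0449 × 1.047 × 1.0397 × 1.009 × 1.021 × 1.0185 × 1.0328 ≈ 1.2326041504.
Multiplying ₹181,634 by the price-level factor gives the future nominal sum.

₹223,882.82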